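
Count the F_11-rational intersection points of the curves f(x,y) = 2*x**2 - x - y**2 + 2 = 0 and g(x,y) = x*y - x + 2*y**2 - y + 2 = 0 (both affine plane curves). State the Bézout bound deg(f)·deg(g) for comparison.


Common zeros: {(8, 10)}; count = 1; Bézout bound = 4.

deg(f) = 2, deg(g) = 2, so Bézout bound = 4.
Scan x ∈ F_11. For each x, list the y ∈ F_11 with f(x, y) ≡ 0 and those with g(x, y) ≡ 0 (mod 11); the common zeros in that column are the intersection.
  x = 0: f ≡ 0 at y ∈ ∅; g ≡ 0 at y ∈ ∅; common: ∅.
  x = 1: f ≡ 0 at y ∈ {5, 6}; g ≡ 0 at y ∈ {4, 7}; common: ∅.
  x = 2: f ≡ 0 at y ∈ ∅; g ≡ 0 at y ∈ {0, 5}; common: ∅.
  x = 3: f ≡ 0 at y ∈ ∅; g ≡ 0 at y ∈ {2, 8}; common: ∅.
  x = 4: f ≡ 0 at y ∈ ∅; g ≡ 0 at y ∈ {6, 9}; common: ∅.
  x = 5: f ≡ 0 at y ∈ {5, 6}; g ≡ 0 at y ∈ ∅; common: ∅.
  x = 6: f ≡ 0 at y ∈ ∅; g ≡ 0 at y ∈ ∅; common: ∅.
  x = 7: f ≡ 0 at y ∈ {4, 7}; g ≡ 0 at y ∈ ∅; common: ∅.
  x = 8: f ≡ 0 at y ∈ {1, 10}; g ≡ 0 at y ∈ {3, 10}; common: {10}.
  x = 9: f ≡ 0 at y ∈ {1, 10}; g ≡ 0 at y ∈ ∅; common: ∅.
  x = 10: f ≡ 0 at y ∈ {4, 7}; g ≡ 0 at y ∈ ∅; common: ∅.
Collecting: common zeros = {(8, 10)}, so the count is 1.
Comparison with the Bézout bound: 1 ≤ 4 = deg(f)·deg(g), as expected for curves with no common component (the affine F_11-count falls short of the bound because intersections may lie at infinity, over extension fields, or carry multiplicity).


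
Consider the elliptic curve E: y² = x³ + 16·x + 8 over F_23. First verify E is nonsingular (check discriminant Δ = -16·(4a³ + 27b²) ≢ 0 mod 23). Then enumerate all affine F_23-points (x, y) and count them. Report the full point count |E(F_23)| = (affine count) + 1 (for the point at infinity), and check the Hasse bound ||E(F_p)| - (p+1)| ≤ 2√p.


Affine points = {(0, 10), (0, 13), (1, 5), (1, 18), (2, 5), (2, 18), (5, 11), (5, 12), (7, 7), (7, 16), (8, 2), (8, 21), (10, 8), (10, 15), (14, 3), (14, 20), (15, 9), (15, 14), (16, 6), (16, 17), (17, 8), (17, 15), (19, 8), (19, 15), (20, 5), (20, 18)}; affine count = 26; |E(F_23)| = 27.

Discriminant check: Δ ∝ 4a³ + 27b² = 4·16³ + 27·8² = 4·4096 + 27·64 ≡ 11 (mod 23). Nonzero ⇒ E is nonsingular.
For each x ∈ F_23, compute rhs = x³ + 16·x + 8 mod 23, then count y ∈ F_23 with y² ≡ rhs.
  x = 0: rhs = 8, matching y values: 10, 13 (2 points).
  x = 1: rhs = 2, matching y values: 5, 18 (2 points).
  x = 2: rhs = 2, matching y values: 5, 18 (2 points).
  x = 3: rhs = 14, matching y values: none (0 points).
  x = 4: rhs = 21, matching y values: none (0 points).
  x = 5: rhs = 6, matching y values: 11, 12 (2 points).
  x = 6: rhs = 21, matching y values: none (0 points).
  x = 7: rhs = 3, matching y values: 7, 16 (2 points).
  x = 8: rhs = 4, matching y values: 2, 21 (2 points).
  x = 9: rhs = 7, matching y values: none (0 points).
  x = 10: rhs = 18, matching y values: 8, 15 (2 points).
  x = 11: rhs = 20, matching y values: none (0 points).
  x = 12: rhs = 19, matching y values: none (0 points).
  x = 13: rhs = 21, matching y values: none (0 points).
  x = 14: rhs = 9, matching y values: 3, 20 (2 points).
  x = 15: rhs = 12, matching y values: 9, 14 (2 points).
  x = 16: rhs = 13, matching y values: 6, 17 (2 points).
  x = 17: rhs = 18, matching y values: 8, 15 (2 points).
  x = 18: rhs = 10, matching y values: none (0 points).
  x = 19: rhs = 18, matching y values: 8, 15 (2 points).
  x = 20: rhs = 2, matching y values: 5, 18 (2 points).
  x = 21: rhs = 14, matching y values: none (0 points).
  x = 22: rhs = 14, matching y values: none (0 points).
Total affine count: 26.
Full point count |E(F_23)| = 26 + 1 = 27.
Hasse bound: |27 − (23+1)| = |3| = 3 ≤ 2√23 ≈ 9.5917 ✓.


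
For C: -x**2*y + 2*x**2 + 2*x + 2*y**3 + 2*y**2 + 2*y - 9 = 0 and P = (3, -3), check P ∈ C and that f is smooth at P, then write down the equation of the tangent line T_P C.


Tangent line at P: 32*x + 35*y + 9 = 0.

Step 1: f(3, -3) = 0, so P lies on C.
Step 2: partial derivatives
  f_x(x, y) = -2*x*y + 4*x + 2, f_y(x, y) = -x**2 + 6*y**2 + 4*y + 2.
  f_x(P) = 32, f_y(P) = 35 (gradient nonzero, so P is smooth).
Step 3: tangent line at P: 32·(x − 3) + 35·(y − -3) = 0.
Expanding: 32*x + 35*y + 9 = 0.


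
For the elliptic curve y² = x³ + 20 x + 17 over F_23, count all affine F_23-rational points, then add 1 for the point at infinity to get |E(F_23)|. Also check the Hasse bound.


Affine points = {(3, 9), (3, 14), (4, 0), (5, 9), (5, 14), (6, 10), (6, 13), (9, 11), (9, 12), (11, 2), (11, 21), (13, 6), (13, 17), (15, 9), (15, 14), (17, 7), (17, 16)}; affine count = 17; |E(F_23)| = 18.

Discriminant check: Δ ∝ 4a³ + 27b² = 4·20³ + 27·17² = 4·8000 + 27·289 ≡ 13 (mod 23). Nonzero ⇒ E is nonsingular.
For each x ∈ F_23, compute rhs = x³ + 20·x + 17 mod 23, then count y ∈ F_23 with y² ≡ rhs.
  x = 0: rhs = 17, matching y values: none (0 points).
  x = 1: rhs = 15, matching y values: none (0 points).
  x = 2: rhs = 19, matching y values: none (0 points).
  x = 3: rhs = 12, matching y values: 9, 14 (2 points).
  x = 4: rhs = 0, matching y values: 0 (1 points).
  x = 5: rhs = 12, matching y values: 9, 14 (2 points).
  x = 6: rhs = 8, matching y values: 10, 13 (2 points).
  x = 7: rhs = 17, matching y values: none (0 points).
  x = 8: rhs = 22, matching y values: none (0 points).
  x = 9: rhs = 6, matching y values: 11, 12 (2 points).
  x = 10: rhs = 21, matching y values: none (0 points).
  x = 11: rhs = 4, matching y values: 2, 21 (2 points).
  x = 12: rhs = 7, matching y values: none (0 points).
  x = 13: rhs = 13, matching y values: 6, 17 (2 points).
  x = 14: rhs = 5, matching y values: none (0 points).
  x = 15: rhs = 12, matching y values: 9, 14 (2 points).
  x = 16: rhs = 17, matching y values: none (0 points).
  x = 17: rhs = 3, matching y values: 7, 16 (2 points).
  x = 18: rhs = 22, matching y values: none (0 points).
  x = 19: rhs = 11, matching y values: none (0 points).
  x = 20: rhs = 22, matching y values: none (0 points).
  x = 21: rhs = 15, matching y values: none (0 points).
  x = 22: rhs = 19, matching y values: none (0 points).
Total affine count: 17.
Full point count |E(F_23)| = 17 + 1 = 18.
Hasse bound: |18 − (23+1)| = |-6| = 6 ≤ 2√23 ≈ 9.5917 ✓.


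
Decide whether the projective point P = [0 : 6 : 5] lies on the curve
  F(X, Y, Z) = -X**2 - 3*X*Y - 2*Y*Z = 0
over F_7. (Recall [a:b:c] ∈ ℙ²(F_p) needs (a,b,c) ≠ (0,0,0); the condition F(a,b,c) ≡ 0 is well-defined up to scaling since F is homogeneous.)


F(0,6,5) ≡ 3 (mod 7); P is NOT on the curve.

Evaluate F(0, 6, 5) term-by-term (mod 7).
  -X**2 ↦ -1·0·1·1 = 0
  -3*X*Y ↦ -3·0·6·1 = 0
  -2*Y*Z ↦ -2·1·6·5 = -60
Sum: F(0, 6, 5) = (0) + (0) + (-60) = -60.
Reducing mod 7: -60 ≡ 3 (mod 7).
Since F(a, b, c) ≡ 3 ≠ 0 (mod 7), P does NOT lie on the curve.


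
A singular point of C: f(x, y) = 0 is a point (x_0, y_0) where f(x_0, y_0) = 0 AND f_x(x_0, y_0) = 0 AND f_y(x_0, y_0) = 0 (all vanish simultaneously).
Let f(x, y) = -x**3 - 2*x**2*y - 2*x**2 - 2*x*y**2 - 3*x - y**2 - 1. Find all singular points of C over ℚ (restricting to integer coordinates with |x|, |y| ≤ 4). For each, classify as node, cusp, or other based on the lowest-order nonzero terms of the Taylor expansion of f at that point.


Singular points: {(-1, 1)}; classification: node.

Compute partial derivatives:
  f_x = -3*x**2 - 4*x*y - 4*x - 2*y**2 - 3.
  f_y = -2*x**2 - 4*x*y - 2*y.
Scan x_0 ∈ {−4, ..., 4}. For each x_0, f_y(x_0, y) is a polynomial in y; find its integer roots y ∈ {−4, ..., 4}, then test f_x and f at those candidates.
  x = -4: f_y(-4, y) = 14*y - 32; no integer root y with |y| ≤ 4.
  x = -3: f_y(-3, y) = 10*y - 18; no integer root y with |y| ≤ 4.
  x = -2: f_y(-2, y) = 6*y - 8; no integer root y with |y| ≤ 4.
  x = -1: f_y(-1, y) = 2*y - 2; vanishes at y ∈ {1}. (-1, 1): f_x = 0, f = 0 — SINGULAR.
  x = 0: f_y(0, y) = -2*y; vanishes at y ∈ {0}. (0, 0): f_x = -3 ≠ 0.
  x = 1: f_y(1, y) = -6*y - 2; no integer root y with |y| ≤ 4.
  x = 2: f_y(2, y) = -10*y - 8; no integer root y with |y| ≤ 4.
  x = 3: f_y(3, y) = -14*y - 18; no integer root y with |y| ≤ 4.
  x = 4: f_y(4, y) = -18*y - 32; no integer root y with |y| ≤ 4.
Only singular point on the grid: (-1, 1).
Classify: substitute x = -1 + u, y = 1 + v and expand: f = -u**3 - 2*u**2*v - u**2 - 2*u*v**2 + v**2.
No constant or linear terms (consistent with a singular point). Quadratic part: -u**2 + v**2. Cubic part: -u**3 - 2*u**2*v - 2*u*v**2.
The quadratic part v**2 - u**2 = (v − u)(v + u) splits into two distinct linear factors, so there are two distinct tangent lines y − 1 = ±(x − -1) — this is a node (ordinary double point).
Classification: node.


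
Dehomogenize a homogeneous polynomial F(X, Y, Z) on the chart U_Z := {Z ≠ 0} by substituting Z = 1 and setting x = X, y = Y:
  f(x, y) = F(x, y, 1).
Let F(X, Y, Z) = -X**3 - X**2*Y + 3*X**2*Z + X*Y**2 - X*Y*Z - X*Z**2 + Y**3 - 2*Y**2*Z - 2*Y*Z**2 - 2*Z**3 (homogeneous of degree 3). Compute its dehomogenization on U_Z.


f(x, y) = -x**3 - x**2*y + 3*x**2 + x*y**2 - x*y - x + y**3 - 2*y**2 - 2*y - 2

On U_Z we set Z = 1. Each monomial c·X^i·Y^j·Z^k in F becomes c·x^i·y^j·1^k = c·x^i·y^j.
Substituting Z = 1: F(X, Y, 1) = -x**3 - x**2*y + 3*x**2 + x*y**2 - x*y - x + y**3 - 2*y**2 - 2*y - 2.
Note: deg(f) ≤ deg(F) = 3; strict inequality happens when F is divisible by Z (lost terms).


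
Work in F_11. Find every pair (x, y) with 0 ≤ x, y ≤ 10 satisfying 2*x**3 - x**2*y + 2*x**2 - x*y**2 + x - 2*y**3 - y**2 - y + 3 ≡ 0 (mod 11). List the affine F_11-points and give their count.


Affine F_11-points: {(2, 10), (3, 4), (4, 1), (5, 0), (5, 9), (5, 10), (8, 5), (8, 8), (8, 10), (10, 9)}; count = 10.

For each of the 121 pairs (x, y) ∈ F_11², evaluate f(x, y) mod 11. Record the zeros.
  x = 0: [0↦3, 1↦10, 2↦3, 3↦3, 4↦9, 5↦9, 6↦2, 7↦9, 8↦7, 9↦6, 10↦5]  zeros at y ∈ ∅
  x = 1: [0↦8, 1↦2, 2↦2, 3↦7, 4↦5, 5↦6, 6↦9, 7↦2, 8↦6, 9↦9, 10↦10]  zeros at y ∈ ∅
  x = 2: [0↦7, 1↦8, 2↦2, 3↦10, 4↦9, 5↦9, 6↦9, 7↦8, 8↦5, 9↦10, 10↦0]  zeros at y ∈ {10}
  x = 3: [0↦1, 1↦7, 2↦4, 3↦2, 4↦0, 5↦8, 6↦3, 7↦6, 8↦5, 9↦10, 10↦9]  zeros at y ∈ {4}
  x = 4: [0↦2, 1↦0, 2↦9, 3↦6, 4↦1, 5↦4, 6↦3, 7↦8, 8↦7, 9↦10, 10↦5]  zeros at y ∈ {1}
  x = 5: [0↦0, 1↦10, 2↦7, 3↦1, 4↦2, 5↦9, 6↦10, 7↦4, 8↦1, 9↦0, 10↦0]  zeros at y ∈ {0, 9, 10}
  x = 6: [0↦7, 1↦5, 2↦10, 3↦10, 4↦4, 5↦2, 6↦3, 7↦6, 8↦10, 9↦3, 10↦6]  zeros at y ∈ ∅
  x = 7: [0↦2, 1↦8, 2↦8, 3↦1, 4↦8, 5↦6, 6↦5, 7↦4, 8↦2, 9↦9, 10↦2]  zeros at y ∈ ∅
  x = 8: [0↦8, 1↦9, 2↦2, 3↦8, 4↦4, 5↦0, 6↦6, 7↦10, 8↦0, 9↦8, 10↦0]  zeros at y ∈ {5, 8, 10}
  x = 9: [0↦4, 1↦9, 2↦4, 3↦10, 4↦4, 5↦7, 6↦7, 7↦3, 8↦5, 9↦1, 10↦1]  zeros at y ∈ ∅
  x = 10: [0↦2, 1↦9, 2↦4, 3↦8, 4↦9, 5↦6, 6↦9, 7↦6, 8↦7, 9↦0, 10↦6]  zeros at y ∈ {9}
Collecting zeros: affine points = {(2, 10), (3, 4), (4, 1), (5, 0), (5, 9), (5, 10), (8, 5), (8, 8), (8, 10), (10, 9)}.
Total count |C(F_11)_aff| = 10.


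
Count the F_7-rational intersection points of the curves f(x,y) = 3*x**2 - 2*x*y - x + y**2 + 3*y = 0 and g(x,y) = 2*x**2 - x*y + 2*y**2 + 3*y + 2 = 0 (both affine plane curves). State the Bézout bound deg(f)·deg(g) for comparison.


Common zeros: {(1, 3)}; count = 1; Bézout bound = 4.

deg(f) = 2, deg(g) = 2, so Bézout bound = 4.
Scan x ∈ F_7. For each x, list the y ∈ F_7 with f(x, y) ≡ 0 and those with g(x, y) ≡ 0 (mod 7); the common zeros in that column are the intersection.
  x = 0: f ≡ 0 at y ∈ {0, 4}; g ≡ 0 at y ∈ {1}; common: ∅.
  x = 1: f ≡ 0 at y ∈ {3}; g ≡ 0 at y ∈ {3}; common: {3}.
  x = 2: f ≡ 0 at y ∈ ∅; g ≡ 0 at y ∈ ∅; common: ∅.
  x = 3: f ≡ 0 at y ∈ {4, 6}; g ≡ 0 at y ∈ {2, 5}; common: ∅.
  x = 4: f ≡ 0 at y ∈ ∅; g ≡ 0 at y ∈ {1, 3}; common: ∅.
  x = 5: f ≡ 0 at y ∈ {0}; g ≡ 0 at y ∈ {2, 6}; common: ∅.
  x = 6: f ≡ 0 at y ∈ {3, 6}; g ≡ 0 at y ∈ ∅; common: ∅.
Collecting: common zeros = {(1, 3)}, so the count is 1.
Comparison with the Bézout bound: 1 ≤ 4 = deg(f)·deg(g), as expected for curves with no common component (the affine F_7-count falls short of the bound because intersections may lie at infinity, over extension fields, or carry multiplicity).


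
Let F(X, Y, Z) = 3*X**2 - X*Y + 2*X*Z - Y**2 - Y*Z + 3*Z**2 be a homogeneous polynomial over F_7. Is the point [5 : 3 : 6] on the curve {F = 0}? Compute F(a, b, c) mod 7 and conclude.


F(5,3,6) ≡ 5 (mod 7); P is NOT on the curve.

Evaluate F(5, 3, 6) term-by-term (mod 7).
  3*X**2 ↦ 3·25·1·1 = 75
  -X*Y ↦ -1·5·3·1 = -15
  2*X*Z ↦ 2·5·1·6 = 60
  -Y**2 ↦ -1·1·9·1 = -9
  -Y*Z ↦ -1·1·3·6 = -18
  3*Z**2 ↦ 3·1·1·36 = 108
Sum: F(5, 3, 6) = (75) + (-15) + (60) + (-9) + (-18) + (108) = 201.
Reducing mod 7: 201 ≡ 5 (mod 7).
Since F(a, b, c) ≡ 5 ≠ 0 (mod 7), P does NOT lie on the curve.


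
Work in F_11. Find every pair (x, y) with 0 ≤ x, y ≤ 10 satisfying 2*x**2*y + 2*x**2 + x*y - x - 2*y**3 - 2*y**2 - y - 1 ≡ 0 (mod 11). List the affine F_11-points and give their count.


Affine F_11-points: {(0, 4), (0, 7), (0, 10), (1, 0), (1, 3), (1, 7), (3, 4), (5, 0), (7, 3), (7, 9), (8, 9), (10, 2)}; count = 12.

For each of the 121 pairs (x, y) ∈ F_11², evaluate f(x, y) mod 11. Record the zeros.
  x = 0: [0↦10, 1↦5, 2↦6, 3↦1, 4↦0, 5↦2, 6↦6, 7↦0, 8↦5, 9↦9, 10↦0]  zeros at y ∈ {4, 7, 10}
  x = 1: [0↦0, 1↦9, 2↦2, 3↦0, 4↦2, 5↦7, 6↦3, 7↦0, 8↦8, 9↦4, 10↦9]  zeros at y ∈ {0, 3, 7}
  x = 2: [0↦5, 1↦10, 2↦10, 3↦4, 4↦2, 5↦3, 6↦6, 7↦10, 8↦3, 9↦6, 10↦7]  zeros at y ∈ ∅
  x = 3: [0↦3, 1↦8, 2↦8, 3↦2, 4↦0, 5↦1, 6↦4, 7↦8, 8↦1, 9↦4, 10↦5]  zeros at y ∈ {4}
  x = 4: [0↦5, 1↦3, 2↦7, 3↦5, 4↦7, 5↦1, 6↦8, 7↦5, 8↦2, 9↦9, 10↦3]  zeros at y ∈ ∅
  x = 5: [0↦0, 1↦6, 2↦7, 3↦2, 4↦1, 5↦3, 6↦7, 7↦1, 8↦6, 9↦10, 10↦1]  zeros at y ∈ {0}
  x = 6: [0↦10, 1↦6, 2↦8, 3↦4, 4↦4, 5↦7, 6↦1, 7↦7, 8↦2, 9↦7, 10↦10]  zeros at y ∈ ∅
  x = 7: [0↦2, 1↦3, 2↦10, 3↦0, 4↦5, 5↦2, 6↦1, 7↦1, 8↦1, 9↦0, 10↦8]  zeros at y ∈ {3, 9}
  x = 8: [0↦9, 1↦8, 2↦2, 3↦1, 4↦4, 5↦10, 6↦7, 7↦5, 8↦3, 9↦0, 10↦6]  zeros at y ∈ {9}
  x = 9: [0↦9, 1↦10, 2↦6, 3↦7, 4↦1, 5↦9, 6↦8, 7↦8, 8↦8, 9↦7, 10↦4]  zeros at y ∈ ∅
  x = 10: [0↦2, 1↦9, 2↦0, 3↦7, 4↦7, 5↦10, 6↦4, 7↦10, 8↦5, 9↦10, 10↦2]  zeros at y ∈ {2}
Collecting zeros: affine points = {(0, 4), (0, 7), (0, 10), (1, 0), (1, 3), (1, 7), (3, 4), (5, 0), (7, 3), (7, 9), (8, 9), (10, 2)}.
Total count |C(F_11)_aff| = 12.


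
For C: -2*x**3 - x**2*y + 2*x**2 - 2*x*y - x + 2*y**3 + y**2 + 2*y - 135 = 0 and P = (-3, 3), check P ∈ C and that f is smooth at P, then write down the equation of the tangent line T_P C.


Tangent line at P: -55*x + 59*y - 342 = 0.

Step 1: f(-3, 3) = 0, so P lies on C.
Step 2: partial derivatives
  f_x(x, y) = -6*x**2 - 2*x*y + 4*x - 2*y - 1, f_y(x, y) = -x**2 - 2*x + 6*y**2 + 2*y + 2.
  f_x(P) = -55, f_y(P) = 59 (gradient nonzero, so P is smooth).
Step 3: tangent line at P: -55·(x − -3) + 59·(y − 3) = 0.
Expanding: -55*x + 59*y - 342 = 0.


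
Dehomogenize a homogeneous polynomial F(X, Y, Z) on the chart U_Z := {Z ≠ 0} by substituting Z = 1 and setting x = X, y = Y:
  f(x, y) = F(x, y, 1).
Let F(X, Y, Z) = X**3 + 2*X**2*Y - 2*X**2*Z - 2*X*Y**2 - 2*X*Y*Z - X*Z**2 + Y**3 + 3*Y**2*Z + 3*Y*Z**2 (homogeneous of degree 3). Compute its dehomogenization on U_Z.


f(x, y) = x**3 + 2*x**2*y - 2*x**2 - 2*x*y**2 - 2*x*y - x + y**3 + 3*y**2 + 3*y

On U_Z we set Z = 1. Each monomial c·X^i·Y^j·Z^k in F becomes c·x^i·y^j·1^k = c·x^i·y^j.
Substituting Z = 1: F(X, Y, 1) = x**3 + 2*x**2*y - 2*x**2 - 2*x*y**2 - 2*x*y - x + y**3 + 3*y**2 + 3*y.
Note: deg(f) ≤ deg(F) = 3; strict inequality happens when F is divisible by Z (lost terms).


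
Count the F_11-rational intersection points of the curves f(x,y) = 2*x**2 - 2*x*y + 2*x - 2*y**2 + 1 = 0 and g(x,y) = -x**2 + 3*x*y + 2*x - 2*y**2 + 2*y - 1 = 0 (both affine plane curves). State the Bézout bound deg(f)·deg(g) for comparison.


Common zeros: {(3, 3)}; count = 1; Bézout bound = 4.

deg(f) = 2, deg(g) = 2, so Bézout bound = 4.
Scan x ∈ F_11. For each x, list the y ∈ F_11 with f(x, y) ≡ 0 and those with g(x, y) ≡ 0 (mod 11); the common zeros in that column are the intersection.
  x = 0: f ≡ 0 at y ∈ ∅; g ≡ 0 at y ∈ ∅; common: ∅.
  x = 1: f ≡ 0 at y ∈ {5}; g ≡ 0 at y ∈ {0, 8}; common: ∅.
  x = 2: f ≡ 0 at y ∈ ∅; g ≡ 0 at y ∈ {5, 10}; common: ∅.
  x = 3: f ≡ 0 at y ∈ {3, 5}; g ≡ 0 at y ∈ {3, 8}; common: {3}.
  x = 4: f ≡ 0 at y ∈ ∅; g ≡ 0 at y ∈ {2, 5}; common: ∅.
  x = 5: f ≡ 0 at y ∈ {2, 4}; g ≡ 0 at y ∈ ∅; common: ∅.
  x = 6: f ≡ 0 at y ∈ ∅; g ≡ 0 at y ∈ ∅; common: ∅.
  x = 7: f ≡ 0 at y ∈ {2}; g ≡ 0 at y ∈ ∅; common: ∅.
  x = 8: f ≡ 0 at y ∈ ∅; g ≡ 0 at y ∈ {3, 10}; common: ∅.
  x = 9: f ≡ 0 at y ∈ {4, 9}; g ≡ 0 at y ∈ ∅; common: ∅.
  x = 10: f ≡ 0 at y ∈ {3, 9}; g ≡ 0 at y ∈ ∅; common: ∅.
Collecting: common zeros = {(3, 3)}, so the count is 1.
Comparison with the Bézout bound: 1 ≤ 4 = deg(f)·deg(g), as expected for curves with no common component (the affine F_11-count falls short of the bound because intersections may lie at infinity, over extension fields, or carry multiplicity).


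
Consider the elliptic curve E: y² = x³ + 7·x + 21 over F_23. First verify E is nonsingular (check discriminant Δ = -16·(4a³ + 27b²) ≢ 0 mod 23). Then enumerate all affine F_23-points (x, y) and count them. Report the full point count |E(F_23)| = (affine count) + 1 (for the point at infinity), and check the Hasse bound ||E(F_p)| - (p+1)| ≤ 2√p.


Affine points = {(1, 11), (1, 12), (3, 0), (6, 7), (6, 16), (9, 10), (9, 13), (11, 7), (11, 16), (12, 4), (12, 19), (13, 3), (13, 20), (17, 4), (17, 19), (22, 6), (22, 17)}; affine count = 17; |E(F_23)| = 18.

Discriminant check: Δ ∝ 4a³ + 27b² = 4·7³ + 27·21² = 4·343 + 27·441 ≡ 8 (mod 23). Nonzero ⇒ E is nonsingular.
For each x ∈ F_23, compute rhs = x³ + 7·x + 21 mod 23, then count y ∈ F_23 with y² ≡ rhs.
  x = 0: rhs = 21, matching y values: none (0 points).
  x = 1: rhs = 6, matching y values: 11, 12 (2 points).
  x = 2: rhs = 20, matching y values: none (0 points).
  x = 3: rhs = 0, matching y values: 0 (1 points).
  x = 4: rhs = 21, matching y values: none (0 points).
  x = 5: rhs = 20, matching y values: none (0 points).
  x = 6: rhs = 3, matching y values: 7, 16 (2 points).
  x = 7: rhs = 22, matching y values: none (0 points).
  x = 8: rhs = 14, matching y values: none (0 points).
  x = 9: rhs = 8, matching y values: 10, 13 (2 points).
  x = 10: rhs = 10, matching y values: none (0 points).
  x = 11: rhs = 3, matching y values: 7, 16 (2 points).
  x = 12: rhs = 16, matching y values: 4, 19 (2 points).
  x = 13: rhs = 9, matching y values: 3, 20 (2 points).
  x = 14: rhs = 11, matching y values: none (0 points).
  x = 15: rhs = 5, matching y values: none (0 points).
  x = 16: rhs = 20, matching y values: none (0 points).
  x = 17: rhs = 16, matching y values: 4, 19 (2 points).
  x = 18: rhs = 22, matching y values: none (0 points).
  x = 19: rhs = 21, matching y values: none (0 points).
  x = 20: rhs = 19, matching y values: none (0 points).
  x = 21: rhs = 22, matching y values: none (0 points).
  x = 22: rhs = 13, matching y values: 6, 17 (2 points).
Total affine count: 17.
Full point count |E(F_23)| = 17 + 1 = 18.
Hasse bound: |18 − (23+1)| = |-6| = 6 ≤ 2√23 ≈ 9.5917 ✓.


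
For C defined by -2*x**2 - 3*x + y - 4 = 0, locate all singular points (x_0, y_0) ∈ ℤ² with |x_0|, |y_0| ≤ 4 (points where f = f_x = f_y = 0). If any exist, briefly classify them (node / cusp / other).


No singular points in the scanned grid; C is smooth there.

Compute partial derivatives:
  f_x = -4*x - 3.
  f_y = 1.
f_y = 1 is a nonzero constant, so f_y never vanishes: no point (x, y) can satisfy f = f_x = f_y = 0. In particular no (x, y) ∈ {−4, ..., 4}² is singular; the curve is smooth.


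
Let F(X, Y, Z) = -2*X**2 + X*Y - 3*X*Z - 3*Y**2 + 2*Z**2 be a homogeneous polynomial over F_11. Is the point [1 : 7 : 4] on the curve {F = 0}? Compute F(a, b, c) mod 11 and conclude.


F(1,7,4) ≡ 10 (mod 11); P is NOT on the curve.

Evaluate F(1, 7, 4) term-by-term (mod 11).
  -2*X**2 ↦ -2·1·1·1 = -2
  X*Y ↦ 1·1·7·1 = 7
  -3*X*Z ↦ -3·1·1·4 = -12
  -3*Y**2 ↦ -3·1·49·1 = -147
  2*Z**2 ↦ 2·1·1·16 = 32
Sum: F(1, 7, 4) = (-2) + (7) + (-12) + (-147) + (32) = -122.
Reducing mod 11: -122 ≡ 10 (mod 11).
Since F(a, b, c) ≡ 10 ≠ 0 (mod 11), P does NOT lie on the curve.


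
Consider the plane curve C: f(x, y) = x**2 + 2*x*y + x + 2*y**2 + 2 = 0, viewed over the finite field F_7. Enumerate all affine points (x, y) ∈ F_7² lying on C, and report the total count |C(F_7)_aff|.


Affine F_7-points: {(1, 3), (2, 1), (2, 4), (3, 0), (3, 4), (4, 5), (6, 3), (6, 5)}; count = 8.

For each of the 49 pairs (x, y) ∈ F_7², evaluate f(x, y) mod 7. Record the zeros.
  x = 0: [0↦2, 1↦4, 2↦3, 3↦6, 4↦6, 5↦3, 6↦4]  zeros at y ∈ ∅
  x = 1: [0↦4, 1↦1, 2↦2, 3↦0, 4↦2, 5↦1, 6↦4]  zeros at y ∈ {3}
  x = 2: [0↦1, 1↦0, 2↦3, 3↦3, 4↦0, 5↦1, 6↦6]  zeros at y ∈ {1, 4}
  x = 3: [0↦0, 1↦1, 2↦6, 3↦1, 4↦0, 5↦3, 6↦3]  zeros at y ∈ {0, 4}
  x = 4: [0↦1, 1↦4, 2↦4, 3↦1, 4↦2, 5↦0, 6↦2]  zeros at y ∈ {5}
  x = 5: [0↦4, 1↦2, 2↦4, 3↦3, 4↦6, 5↦6, 6↦3]  zeros at y ∈ ∅
  x = 6: [0↦2, 1↦2, 2↦6, 3↦0, 4↦5, 5↦0, 6↦6]  zeros at y ∈ {3, 5}
Collecting zeros: affine points = {(1, 3), (2, 1), (2, 4), (3, 0), (3, 4), (4, 5), (6, 3), (6, 5)}.
Total count |C(F_7)_aff| = 8.


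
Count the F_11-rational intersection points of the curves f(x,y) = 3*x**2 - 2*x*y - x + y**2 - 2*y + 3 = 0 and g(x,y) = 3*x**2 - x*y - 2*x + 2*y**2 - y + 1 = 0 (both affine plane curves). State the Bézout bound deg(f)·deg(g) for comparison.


Common zeros: {(0, 9), (4, 5)}; count = 2; Bézout bound = 4.

deg(f) = 2, deg(g) = 2, so Bézout bound = 4.
Scan x ∈ F_11. For each x, list the y ∈ F_11 with f(x, y) ≡ 0 and those with g(x, y) ≡ 0 (mod 11); the common zeros in that column are the intersection.
  x = 0: f ≡ 0 at y ∈ {4, 9}; g ≡ 0 at y ∈ {8, 9}; common: {9}.
  x = 1: f ≡ 0 at y ∈ ∅; g ≡ 0 at y ∈ ∅; common: ∅.
  x = 2: f ≡ 0 at y ∈ ∅; g ≡ 0 at y ∈ {2, 5}; common: ∅.
  x = 3: f ≡ 0 at y ∈ {4}; g ≡ 0 at y ∈ {0, 2}; common: ∅.
  x = 4: f ≡ 0 at y ∈ {5}; g ≡ 0 at y ∈ {3, 5}; common: {5}.
  x = 5: f ≡ 0 at y ∈ ∅; g ≡ 0 at y ∈ {0, 3}; common: ∅.
  x = 6: f ≡ 0 at y ∈ ∅; g ≡ 0 at y ∈ ∅; common: ∅.
  x = 7: f ≡ 0 at y ∈ {0, 5}; g ≡ 0 at y ∈ {7, 8}; common: ∅.
  x = 8: f ≡ 0 at y ∈ {0, 7}; g ≡ 0 at y ∈ ∅; common: ∅.
  x = 9: f ≡ 0 at y ∈ ∅; g ≡ 0 at y ∈ ∅; common: ∅.
  x = 10: f ≡ 0 at y ∈ {2, 9}; g ≡ 0 at y ∈ ∅; common: ∅.
Collecting: common zeros = {(0, 9), (4, 5)}, so the count is 2.
Comparison with the Bézout bound: 2 ≤ 4 = deg(f)·deg(g), as expected for curves with no common component (the affine F_11-count falls short of the bound because intersections may lie at infinity, over extension fields, or carry multiplicity).


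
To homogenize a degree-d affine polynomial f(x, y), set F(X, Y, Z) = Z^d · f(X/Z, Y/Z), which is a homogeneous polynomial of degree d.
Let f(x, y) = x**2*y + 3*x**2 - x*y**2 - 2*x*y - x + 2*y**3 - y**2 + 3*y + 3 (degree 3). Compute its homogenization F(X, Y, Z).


F(X, Y, Z) = X**2*Y + 3*X**2*Z - X*Y**2 - 2*X*Y*Z - X*Z**2 + 2*Y**3 - Y**2*Z + 3*Y*Z**2 + 3*Z**3

deg(f) = 3.
Substitute x = X/Z, y = Y/Z into f, then multiply by Z^3.
  monomial 1·x^2·y^1 ↦ 1·X^2·Y^1·Z^0.
  monomial 3·x^2·y^0 ↦ 3·X^2·Y^0·Z^1.
  monomial -1·x^1·y^2 ↦ -1·X^1·Y^2·Z^0.
  monomial -2·x^1·y^1 ↦ -2·X^1·Y^1·Z^1.
  monomial -1·x^1·y^0 ↦ -1·X^1·Y^0·Z^2.
  monomial 2·x^0·y^3 ↦ 2·X^0·Y^3·Z^0.
  monomial -1·x^0·y^2 ↦ -1·X^0·Y^2·Z^1.
  monomial 3·x^0·y^1 ↦ 3·X^0·Y^1·Z^2.
  monomial 3·x^0·y^0 ↦ 3·X^0·Y^0·Z^3.
Collecting: F(X, Y, Z) = X**2*Y + 3*X**2*Z - X*Y**2 - 2*X*Y*Z - X*Z**2 + 2*Y**3 - Y**2*Z + 3*Y*Z**2 + 3*Z**3.


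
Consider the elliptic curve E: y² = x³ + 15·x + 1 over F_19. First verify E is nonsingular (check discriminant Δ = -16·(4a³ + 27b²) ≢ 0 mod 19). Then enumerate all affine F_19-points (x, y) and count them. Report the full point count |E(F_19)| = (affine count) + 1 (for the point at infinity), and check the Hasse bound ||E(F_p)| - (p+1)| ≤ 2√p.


Affine points = {(0, 1), (0, 18), (1, 6), (1, 13), (2, 1), (2, 18), (3, 4), (3, 15), (4, 7), (4, 12), (5, 7), (5, 12), (8, 5), (8, 14), (10, 7), (10, 12), (12, 3), (12, 16), (16, 9), (16, 10), (17, 1), (17, 18), (18, 2), (18, 17)}; affine count = 24; |E(F_19)| = 25.

Discriminant check: Δ ∝ 4a³ + 27b² = 4·15³ + 27·1² = 4·3375 + 27·1 ≡ 18 (mod 19). Nonzero ⇒ E is nonsingular.
For each x ∈ F_19, compute rhs = x³ + 15·x + 1 mod 19, then count y ∈ F_19 with y² ≡ rhs.
  x = 0: rhs = 1, matching y values: 1, 18 (2 points).
  x = 1: rhs = 17, matching y values: 6, 13 (2 points).
  x = 2: rhs = 1, matching y values: 1, 18 (2 points).
  x = 3: rhs = 16, matching y values: 4, 15 (2 points).
  x = 4: rhs = 11, matching y values: 7, 12 (2 points).
  x = 5: rhs = 11, matching y values: 7, 12 (2 points).
  x = 6: rhs = 3, matching y values: none (0 points).
  x = 7: rhs = 12, matching y values: none (0 points).
  x = 8: rhs = 6, matching y values: 5, 14 (2 points).
  x = 9: rhs = 10, matching y values: none (0 points).
  x = 10: rhs = 11, matching y values: 7, 12 (2 points).
  x = 11: rhs = 15, matching y values: none (0 points).
  x = 12: rhs = 9, matching y values: 3, 16 (2 points).
  x = 13: rhs = 18, matching y values: none (0 points).
  x = 14: rhs = 10, matching y values: none (0 points).
  x = 15: rhs = 10, matching y values: none (0 points).
  x = 16: rhs = 5, matching y values: 9, 10 (2 points).
  x = 17: rhs = 1, matching y values: 1, 18 (2 points).
  x = 18: rhs = 4, matching y values: 2, 17 (2 points).
Total affine count: 24.
Full point count |E(F_19)| = 24 + 1 = 25.
Hasse bound: |25 − (19+1)| = |5| = 5 ≤ 2√19 ≈ 8.7178 ✓.


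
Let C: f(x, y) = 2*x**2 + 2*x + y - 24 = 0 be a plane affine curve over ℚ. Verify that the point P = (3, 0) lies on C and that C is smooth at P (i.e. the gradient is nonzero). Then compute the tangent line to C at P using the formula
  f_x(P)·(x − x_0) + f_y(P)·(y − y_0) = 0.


Tangent line at P: 14*x + y - 42 = 0.

Step 1: f(3, 0) = 0, so P lies on C.
Step 2: partial derivatives
  f_x(x, y) = 4*x + 2, f_y(x, y) = 1.
  f_x(P) = 14, f_y(P) = 1 (gradient nonzero, so P is smooth).
Step 3: tangent line at P: 14·(x − 3) + 1·(y − 0) = 0.
Expanding: 14*x + y - 42 = 0.


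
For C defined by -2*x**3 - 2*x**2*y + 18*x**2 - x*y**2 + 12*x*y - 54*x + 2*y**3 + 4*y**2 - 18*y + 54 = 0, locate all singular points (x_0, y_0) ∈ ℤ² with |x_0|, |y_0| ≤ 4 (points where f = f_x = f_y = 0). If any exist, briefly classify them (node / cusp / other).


Singular points: {(3, 0)}; classification: cusp.

Compute partial derivatives:
  f_x = -6*x**2 - 4*x*y + 36*x - y**2 + 12*y - 54.
  f_y = -2*x**2 - 2*x*y + 12*x + 6*y**2 + 8*y - 18.
Scan x_0 ∈ {−4, ..., 4}. For each x_0, f_y(x_0, y) is a polynomial in y; find its integer roots y ∈ {−4, ..., 4}, then test f_x and f at those candidates.
  x = -4: f_y(-4, y) = 6*y**2 + 16*y - 98; no integer root y with |y| ≤ 4.
  x = -3: f_y(-3, y) = 6*y**2 + 14*y - 72; no integer root y with |y| ≤ 4.
  x = -2: f_y(-2, y) = 6*y**2 + 12*y - 50; no integer root y with |y| ≤ 4.
  x = -1: f_y(-1, y) = 6*y**2 + 10*y - 32; no integer root y with |y| ≤ 4.
  x = 0: f_y(0, y) = 6*y**2 + 8*y - 18; no integer root y with |y| ≤ 4.
  x = 1: f_y(1, y) = 6*y**2 + 6*y - 8; no integer root y with |y| ≤ 4.
  x = 2: f_y(2, y) = 6*y**2 + 4*y - 2; vanishes at y ∈ {-1}. (2, -1): f_x = -11 ≠ 0.
  x = 3: f_y(3, y) = 6*y**2 + 2*y; vanishes at y ∈ {0}. (3, 0): f_x = 0, f = 0 — SINGULAR.
  x = 4: f_y(4, y) = 6*y**2 - 2; no integer root y with |y| ≤ 4.
Only singular point on the grid: (3, 0).
Classify: substitute x = 3 + u, y = 0 + v and expand: f = -2*u**3 - 2*u**2*v - u*v**2 + 2*v**3 + v**2.
No constant or linear terms (consistent with a singular point). Quadratic part: v**2. Cubic part: -2*u**3 - 2*u**2*v - u*v**2 + 2*v**3.
The quadratic part v**2 is a perfect square, so there is a single (double) tangent line v = 0, i.e. y = 0. Restricting the cubic part to that line (v = 0) leaves -2*u**3 ≠ 0, so f is not divisible by v and the branch is v² ≈ 2*u**3 to lowest order — this is a cusp.
Classification: cusp.


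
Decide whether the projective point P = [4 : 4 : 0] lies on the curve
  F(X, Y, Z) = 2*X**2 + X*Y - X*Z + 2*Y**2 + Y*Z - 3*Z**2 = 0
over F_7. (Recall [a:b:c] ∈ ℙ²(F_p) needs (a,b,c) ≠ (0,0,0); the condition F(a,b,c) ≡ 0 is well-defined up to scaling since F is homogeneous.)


F(4,4,0) ≡ 3 (mod 7); P is NOT on the curve.

Evaluate F(4, 4, 0) term-by-term (mod 7).
  2*X**2 ↦ 2·16·1·1 = 32
  X*Y ↦ 1·4·4·1 = 16
  -X*Z ↦ -1·4·1·0 = 0
  2*Y**2 ↦ 2·1·16·1 = 32
  Y*Z ↦ 1·1·4·0 = 0
  -3*Z**2 ↦ -3·1·1·0 = 0
Sum: F(4, 4, 0) = (32) + (16) + (0) + (32) + (0) + (0) = 80.
Reducing mod 7: 80 ≡ 3 (mod 7).
Since F(a, b, c) ≡ 3 ≠ 0 (mod 7), P does NOT lie on the curve.


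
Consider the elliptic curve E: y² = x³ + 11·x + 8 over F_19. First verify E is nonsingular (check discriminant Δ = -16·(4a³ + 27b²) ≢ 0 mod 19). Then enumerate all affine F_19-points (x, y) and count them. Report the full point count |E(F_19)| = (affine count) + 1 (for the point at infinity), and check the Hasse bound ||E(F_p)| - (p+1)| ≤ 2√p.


Affine points = {(1, 1), (1, 18), (2, 0), (3, 7), (3, 12), (5, 6), (5, 13), (6, 9), (6, 10), (8, 0), (9, 0), (10, 4), (10, 15), (11, 4), (11, 15), (12, 5), (12, 14), (13, 7), (13, 12), (16, 9), (16, 10), (17, 4), (17, 15)}; affine count = 23; |E(F_19)| = 24.

Discriminant check: Δ ∝ 4a³ + 27b² = 4·11³ + 27·8² = 4·1331 + 27·64 ≡ 3 (mod 19). Nonzero ⇒ E is nonsingular.
For each x ∈ F_19, compute rhs = x³ + 11·x + 8 mod 19, then count y ∈ F_19 with y² ≡ rhs.
  x = 0: rhs = 8, matching y values: none (0 points).
  x = 1: rhs = 1, matching y values: 1, 18 (2 points).
  x = 2: rhs = 0, matching y values: 0 (1 points).
  x = 3: rhs = 11, matching y values: 7, 12 (2 points).
  x = 4: rhs = 2, matching y values: none (0 points).
  x = 5: rhs = 17, matching y values: 6, 13 (2 points).
  x = 6: rhs = 5, matching y values: 9, 10 (2 points).
  x = 7: rhs = 10, matching y values: none (0 points).
  x = 8: rhs = 0, matching y values: 0 (1 points).
  x = 9: rhs = 0, matching y values: 0 (1 points).
  x = 10: rhs = 16, matching y values: 4, 15 (2 points).
  x = 11: rhs = 16, matching y values: 4, 15 (2 points).
  x = 12: rhs = 6, matching y values: 5, 14 (2 points).
  x = 13: rhs = 11, matching y values: 7, 12 (2 points).
  x = 14: rhs = 18, matching y values: none (0 points).
  x = 15: rhs = 14, matching y values: none (0 points).
  x = 16: rhs = 5, matching y values: 9, 10 (2 points).
  x = 17: rhs = 16, matching y values: 4, 15 (2 points).
  x = 18: rhs = 15, matching y values: none (0 points).
Total affine count: 23.
Full point count |E(F_19)| = 23 + 1 = 24.
Hasse bound: |24 − (19+1)| = |4| = 4 ≤ 2√19 ≈ 8.7178 ✓.


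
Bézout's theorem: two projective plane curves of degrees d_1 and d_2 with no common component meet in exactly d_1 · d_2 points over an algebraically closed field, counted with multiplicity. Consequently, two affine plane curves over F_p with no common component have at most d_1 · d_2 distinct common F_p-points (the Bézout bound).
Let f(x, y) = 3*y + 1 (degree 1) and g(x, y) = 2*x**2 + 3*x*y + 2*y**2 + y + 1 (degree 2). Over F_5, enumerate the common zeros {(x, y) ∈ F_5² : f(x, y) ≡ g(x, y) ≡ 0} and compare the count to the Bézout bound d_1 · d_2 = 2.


Common zeros: {(4, 3)}; count = 1; Bézout bound = 2.

deg(f) = 1, deg(g) = 2, so Bézout bound = 2.
Scan x ∈ F_5. For each x, list the y ∈ F_5 with f(x, y) ≡ 0 and those with g(x, y) ≡ 0 (mod 5); the common zeros in that column are the intersection.
  x = 0: f ≡ 0 at y ∈ {3}; g ≡ 0 at y ∈ ∅; common: ∅.
  x = 1: f ≡ 0 at y ∈ {3}; g ≡ 0 at y ∈ ∅; common: ∅.
  x = 2: f ≡ 0 at y ∈ {3}; g ≡ 0 at y ∈ ∅; common: ∅.
  x = 3: f ≡ 0 at y ∈ {3}; g ≡ 0 at y ∈ ∅; common: ∅.
  x = 4: f ≡ 0 at y ∈ {3}; g ≡ 0 at y ∈ {3}; common: {3}.
Collecting: common zeros = {(4, 3)}, so the count is 1.
Comparison with the Bézout bound: 1 ≤ 2 = deg(f)·deg(g), as expected for curves with no common component (the affine F_5-count falls short of the bound because intersections may lie at infinity, over extension fields, or carry multiplicity).


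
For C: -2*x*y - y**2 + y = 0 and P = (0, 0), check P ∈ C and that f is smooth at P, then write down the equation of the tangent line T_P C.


Tangent line at P: y = 0.

Step 1: f(0, 0) = 0, so P lies on C.
Step 2: partial derivatives
  f_x(x, y) = -2*y, f_y(x, y) = -2*x - 2*y + 1.
  f_x(P) = 0, f_y(P) = 1 (gradient nonzero, so P is smooth).
Step 3: tangent line at P: 0·(x − 0) + 1·(y − 0) = 0.
Expanding: y = 0.


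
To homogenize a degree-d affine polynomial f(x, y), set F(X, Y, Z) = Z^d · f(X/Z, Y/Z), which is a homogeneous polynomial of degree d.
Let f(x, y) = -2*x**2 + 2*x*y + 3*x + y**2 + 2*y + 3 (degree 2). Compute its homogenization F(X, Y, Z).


F(X, Y, Z) = -2*X**2 + 2*X*Y + 3*X*Z + Y**2 + 2*Y*Z + 3*Z**2

deg(f) = 2.
Substitute x = X/Z, y = Y/Z into f, then multiply by Z^2.
  monomial -2·x^2·y^0 ↦ -2·X^2·Y^0·Z^0.
  monomial 2·x^1·y^1 ↦ 2·X^1·Y^1·Z^0.
  monomial 3·x^1·y^0 ↦ 3·X^1·Y^0·Z^1.
  monomial 1·x^0·y^2 ↦ 1·X^0·Y^2·Z^0.
  monomial 2·x^0·y^1 ↦ 2·X^0·Y^1·Z^1.
  monomial 3·x^0·y^0 ↦ 3·X^0·Y^0·Z^2.
Collecting: F(X, Y, Z) = -2*X**2 + 2*X*Y + 3*X*Z + Y**2 + 2*Y*Z + 3*Z**2.


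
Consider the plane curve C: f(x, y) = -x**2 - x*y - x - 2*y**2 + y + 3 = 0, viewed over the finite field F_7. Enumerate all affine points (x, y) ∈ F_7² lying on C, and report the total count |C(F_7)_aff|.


Affine F_7-points: {(0, 5), (0, 6), (1, 2), (1, 5), (3, 2), (3, 4), (6, 4)}; count = 7.

For each of the 49 pairs (x, y) ∈ F_7², evaluate f(x, y) mod 7. Record the zeros.
  x = 0: [0↦3, 1↦2, 2↦4, 3↦2, 4↦3, 5↦0, 6↦0]  zeros at y ∈ {5, 6}
  x = 1: [0↦1, 1↦6, 2↦0, 3↦4, 4↦4, 5↦0, 6↦6]  zeros at y ∈ {2, 5}
  x = 2: [0↦4, 1↦1, 2↦1, 3↦4, 4↦3, 5↦5, 6↦3]  zeros at y ∈ ∅
  x = 3: [0↦5, 1↦1, 2↦0, 3↦2, 4↦0, 5↦1, 6↦5]  zeros at y ∈ {2, 4}
  x = 4: [0↦4, 1↦6, 2↦4, 3↦5, 4↦2, 5↦2, 6↦5]  zeros at y ∈ ∅
  x = 5: [0↦1, 1↦2, 2↦6, 3↦6, 4↦2, 5↦1, 6↦3]  zeros at y ∈ ∅
  x = 6: [0↦3, 1↦3, 2↦6, 3↦5, 4↦0, 5↦5, 6↦6]  zeros at y ∈ {4}
Collecting zeros: affine points = {(0, 5), (0, 6), (1, 2), (1, 5), (3, 2), (3, 4), (6, 4)}.
Total count |C(F_7)_aff| = 7.


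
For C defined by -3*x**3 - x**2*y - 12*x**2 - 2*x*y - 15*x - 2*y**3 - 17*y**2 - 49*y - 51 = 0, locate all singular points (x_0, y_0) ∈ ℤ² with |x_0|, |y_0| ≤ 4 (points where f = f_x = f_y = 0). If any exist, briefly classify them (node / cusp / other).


Singular points: {(-1, -3)}; classification: cusp.

Compute partial derivatives:
  f_x = -9*x**2 - 2*x*y - 24*x - 2*y - 15.
  f_y = -x**2 - 2*x - 6*y**2 - 34*y - 49.
Scan x_0 ∈ {−4, ..., 4}. For each x_0, f_y(x_0, y) is a polynomial in y; find its integer roots y ∈ {−4, ..., 4}, then test f_x and f at those candidates.
  x = -4: f_y(-4, y) = -6*y**2 - 34*y - 57; no integer root y with |y| ≤ 4.
  x = -3: f_y(-3, y) = -6*y**2 - 34*y - 52; no integer root y with |y| ≤ 4.
  x = -2: f_y(-2, y) = -6*y**2 - 34*y - 49; no integer root y with |y| ≤ 4.
  x = -1: f_y(-1, y) = -6*y**2 - 34*y - 48; vanishes at y ∈ {-3}. (-1, -3): f_x = 0, f = 0 — SINGULAR.
  x = 0: f_y(0, y) = -6*y**2 - 34*y - 49; no integer root y with |y| ≤ 4.
  x = 1: f_y(1, y) = -6*y**2 - 34*y - 52; no integer root y with |y| ≤ 4.
  x = 2: f_y(2, y) = -6*y**2 - 34*y - 57; no integer root y with |y| ≤ 4.
  x = 3: f_y(3, y) = -6*y**2 - 34*y - 64; no integer root y with |y| ≤ 4.
  x = 4: f_y(4, y) = -6*y**2 - 34*y - 73; no integer root y with |y| ≤ 4.
Only singular point on the grid: (-1, -3).
Classify: substitute x = -1 + u, y = -3 + v and expand: f = -3*u**3 - u**2*v - 2*v**3 + v**2.
No constant or linear terms (consistent with a singular point). Quadratic part: v**2. Cubic part: -3*u**3 - u**2*v - 2*v**3.
The quadratic part v**2 is a perfect square, so there is a single (double) tangent line v = 0, i.e. y = -3. Restricting the cubic part to that line (v = 0) leaves -3*u**3 ≠ 0, so f is not divisible by v and the branch is v² ≈ 3*u**3 to lowest order — this is a cusp.
Classification: cusp.


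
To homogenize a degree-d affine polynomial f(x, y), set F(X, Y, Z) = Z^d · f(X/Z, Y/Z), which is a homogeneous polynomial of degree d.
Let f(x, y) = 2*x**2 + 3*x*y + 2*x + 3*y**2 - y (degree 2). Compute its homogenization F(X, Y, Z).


F(X, Y, Z) = 2*X**2 + 3*X*Y + 2*X*Z + 3*Y**2 - Y*Z

deg(f) = 2.
Substitute x = X/Z, y = Y/Z into f, then multiply by Z^2.
  monomial 2·x^2·y^0 ↦ 2·X^2·Y^0·Z^0.
  monomial 3·x^1·y^1 ↦ 3·X^1·Y^1·Z^0.
  monomial 2·x^1·y^0 ↦ 2·X^1·Y^0·Z^1.
  monomial 3·x^0·y^2 ↦ 3·X^0·Y^2·Z^0.
  monomial -1·x^0·y^1 ↦ -1·X^0·Y^1·Z^1.
Collecting: F(X, Y, Z) = 2*X**2 + 3*X*Y + 2*X*Z + 3*Y**2 - Y*Z.


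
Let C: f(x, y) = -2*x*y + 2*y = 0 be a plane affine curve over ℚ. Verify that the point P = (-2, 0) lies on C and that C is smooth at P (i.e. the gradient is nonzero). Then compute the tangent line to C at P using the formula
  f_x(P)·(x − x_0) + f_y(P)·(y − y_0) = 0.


Tangent line at P: 6*y = 0.

Step 1: f(-2, 0) = 0, so P lies on C.
Step 2: partial derivatives
  f_x(x, y) = -2*y, f_y(x, y) = 2 - 2*x.
  f_x(P) = 0, f_y(P) = 6 (gradient nonzero, so P is smooth).
Step 3: tangent line at P: 0·(x − -2) + 6·(y − 0) = 0.
Expanding: 6*y = 0.


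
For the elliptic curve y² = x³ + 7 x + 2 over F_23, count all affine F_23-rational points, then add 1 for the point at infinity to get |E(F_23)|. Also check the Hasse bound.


Affine points = {(0, 5), (0, 18), (2, 1), (2, 22), (3, 2), (3, 21), (4, 5), (4, 18), (5, 1), (5, 22), (7, 7), (7, 16), (8, 8), (8, 15), (9, 9), (9, 14), (13, 6), (13, 17), (15, 3), (15, 20), (16, 1), (16, 22), (18, 7), (18, 16), (19, 5), (19, 18), (20, 0), (21, 7), (21, 16)}; affine count = 29; |E(F_23)| = 30.

Discriminant check: Δ ∝ 4a³ + 27b² = 4·7³ + 27·2² = 4·343 + 27·4 ≡ 8 (mod 23). Nonzero ⇒ E is nonsingular.
For each x ∈ F_23, compute rhs = x³ + 7·x + 2 mod 23, then count y ∈ F_23 with y² ≡ rhs.
  x = 0: rhs = 2, matching y values: 5, 18 (2 points).
  x = 1: rhs = 10, matching y values: none (0 points).
  x = 2: rhs = 1, matching y values: 1, 22 (2 points).
  x = 3: rhs = 4, matching y values: 2, 21 (2 points).
  x = 4: rhs = 2, matching y values: 5, 18 (2 points).
  x = 5: rhs = 1, matching y values: 1, 22 (2 points).
  x = 6: rhs = 7, matching y values: none (0 points).
  x = 7: rhs = 3, matching y values: 7, 16 (2 points).
  x = 8: rhs = 18, matching y values: 8, 15 (2 points).
  x = 9: rhs = 12, matching y values: 9, 14 (2 points).
  x = 10: rhs = 14, matching y values: none (0 points).
  x = 11: rhs = 7, matching y values: none (0 points).
  x = 12: rhs = 20, matching y values: none (0 points).
  x = 13: rhs = 13, matching y values: 6, 17 (2 points).
  x = 14: rhs = 15, matching y values: none (0 points).
  x = 15: rhs = 9, matching y values: 3, 20 (2 points).
  x = 16: rhs = 1, matching y values: 1, 22 (2 points).
  x = 17: rhs = 20, matching y values: none (0 points).
  x = 18: rhs = 3, matching y values: 7, 16 (2 points).
  x = 19: rhs = 2, matching y values: 5, 18 (2 points).
  x = 20: rhs = 0, matching y values: 0 (1 points).
  x = 21: rhs = 3, matching y values: 7, 16 (2 points).
  x = 22: rhs = 17, matching y values: none (0 points).
Total affine count: 29.
Full point count |E(F_23)| = 29 + 1 = 30.
Hasse bound: |30 − (23+1)| = |6| = 6 ≤ 2√23 ≈ 9.5917 ✓.
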